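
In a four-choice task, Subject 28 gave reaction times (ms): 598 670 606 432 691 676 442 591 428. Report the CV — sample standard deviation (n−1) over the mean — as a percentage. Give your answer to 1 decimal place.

n = 9, Σ = 5134, M = 570.4444
Σ(x−M)² = 93988.222; s = √(93988.222/8) = 108.3906
CV = 108.3906 / 570.4444 = 0.19001 = 19.001%

19.0%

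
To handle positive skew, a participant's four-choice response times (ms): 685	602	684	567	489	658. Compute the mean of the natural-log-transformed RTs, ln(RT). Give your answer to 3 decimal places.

6.413

ln(RT): 6.5294, 6.4003, 6.5280, 6.3404, 6.1924, 6.4892
Σ ln(RT) = 38.4796
Mean = 38.4796/6 = 6.41326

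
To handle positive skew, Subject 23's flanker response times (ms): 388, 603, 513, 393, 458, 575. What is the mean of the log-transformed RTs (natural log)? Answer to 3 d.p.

ln(RT): 5.9610, 6.4019, 6.2403, 5.9738, 6.1269, 6.3544
Σ ln(RT) = 37.0582
Mean = 37.0582/6 = 6.17637

6.176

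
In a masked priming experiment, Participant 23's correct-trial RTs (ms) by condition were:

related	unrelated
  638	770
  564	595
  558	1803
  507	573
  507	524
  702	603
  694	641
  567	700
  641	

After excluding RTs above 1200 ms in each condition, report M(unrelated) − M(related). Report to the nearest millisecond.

unrelated: exclude 1803
M(related) = 5378/9 = 597.556
M(unrelated) = 4406/7 = 629.429
Difference = 629.429 − 597.556 = 31.873 ms

32 ms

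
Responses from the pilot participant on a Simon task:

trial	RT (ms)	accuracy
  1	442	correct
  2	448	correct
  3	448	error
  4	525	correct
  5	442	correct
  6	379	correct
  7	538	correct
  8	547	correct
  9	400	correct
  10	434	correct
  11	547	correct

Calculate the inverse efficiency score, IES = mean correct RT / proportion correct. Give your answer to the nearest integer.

Correct trials (n=10): 442, 448, 525, 442, 379, 538, 547, 400, 434, 547
Mean correct RT = 4702/10 = 470.2000 ms
Proportion correct = 10/11
IES = 470.2000 / (10/11) = 517.220 ms

517 ms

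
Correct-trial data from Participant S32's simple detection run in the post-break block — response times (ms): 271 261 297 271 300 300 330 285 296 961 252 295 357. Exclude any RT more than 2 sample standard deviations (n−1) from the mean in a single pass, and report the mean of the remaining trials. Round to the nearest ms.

293 ms

n = 13, ΣRT = 4476, M = 344.308
Σ(x−M)² = 421330.77; s = √(421330.77/12) = 187.379
Cutoffs: 344.308 ± 2·187.379 → [-30.5, 719.1]
Outside: 961 → excluded.
Retained (n=12): Σ = 3515, mean = 3515/12 = 292.917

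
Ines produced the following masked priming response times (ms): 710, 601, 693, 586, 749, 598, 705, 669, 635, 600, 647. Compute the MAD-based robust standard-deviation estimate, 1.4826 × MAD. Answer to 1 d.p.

Sorted: 586, 598, 600, 601, 635, 647, 669, 693, 705, 710, 749 → median = 647
|x − 647| sorted: 0, 12, 22, 46, 46, 47, 49, 58, 61, 63, 102 → MAD = 47
Robust SD ≈ 1.4826 × 47 = 69.682

69.7 ms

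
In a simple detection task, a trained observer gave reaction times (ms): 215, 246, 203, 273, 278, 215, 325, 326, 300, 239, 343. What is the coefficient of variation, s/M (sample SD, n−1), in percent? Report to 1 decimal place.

18.4%

n = 11, Σ = 2963, M = 269.3636
Σ(x−M)² = 24534.545; s = √(24534.545/10) = 49.5324
CV = 49.5324 / 269.3636 = 0.18389 = 18.389%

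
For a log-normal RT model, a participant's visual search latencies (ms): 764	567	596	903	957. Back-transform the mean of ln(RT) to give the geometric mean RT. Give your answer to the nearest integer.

741 ms

ln(RT): 6.6386, 6.3404, 6.3902, 6.8057, 6.8638
Mean ln(RT) = 33.0387/5 = 6.60774
Geometric mean = exp(6.60774) = 740.81 ms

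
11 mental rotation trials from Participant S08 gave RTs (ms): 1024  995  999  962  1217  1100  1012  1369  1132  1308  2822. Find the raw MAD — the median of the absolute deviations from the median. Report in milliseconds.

105 ms

Sorted: 962, 995, 999, 1012, 1024, 1100, 1132, 1217, 1308, 1369, 2822 → median = 1100
|x − 1100|: 76, 105, 101, 138, 117, 0, 88, 269, 32, 208, 1722
Sorted deviations: 0, 32, 76, 88, 101, 105, 117, 138, 208, 269, 1722 → MAD = 105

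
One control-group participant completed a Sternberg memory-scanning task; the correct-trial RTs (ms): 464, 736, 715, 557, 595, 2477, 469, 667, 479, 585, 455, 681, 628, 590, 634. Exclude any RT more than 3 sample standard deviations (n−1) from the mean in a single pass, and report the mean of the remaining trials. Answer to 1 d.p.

n = 15, ΣRT = 10732, M = 715.467
Σ(x−M)² = 3441373.73; s = √(3441373.73/14) = 495.795
Cutoffs: 715.467 ± 3·495.795 → [-771.9, 2202.9]
Outside: 2477 → excluded.
Retained (n=14): Σ = 8255, mean = 8255/14 = 589.643

589.6 ms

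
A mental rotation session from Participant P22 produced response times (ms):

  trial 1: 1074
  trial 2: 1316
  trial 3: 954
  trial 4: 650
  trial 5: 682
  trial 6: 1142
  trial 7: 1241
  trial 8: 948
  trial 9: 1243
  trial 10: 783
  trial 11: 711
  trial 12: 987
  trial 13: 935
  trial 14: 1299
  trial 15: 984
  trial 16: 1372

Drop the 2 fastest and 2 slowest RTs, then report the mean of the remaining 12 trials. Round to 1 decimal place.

Sorted: 650, 682, 711, 783, 935, 948, 954, 984, 987, 1074, 1142, 1241, 1243, 1299, 1316, 1372
Drop lowest 2 (650, 682) and highest 2 (1316, 1372)
Remaining (n=12): Σ = 12301, mean = 12301/12 = 1025.083

1025.1 ms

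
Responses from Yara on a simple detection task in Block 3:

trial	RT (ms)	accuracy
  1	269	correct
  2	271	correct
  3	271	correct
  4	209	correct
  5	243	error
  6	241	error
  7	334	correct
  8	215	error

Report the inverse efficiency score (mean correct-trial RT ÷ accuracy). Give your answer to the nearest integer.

Correct trials (n=5): 269, 271, 271, 209, 334
Mean correct RT = 1354/5 = 270.8000 ms
Proportion correct = 5/8
IES = 270.8000 / (5/8) = 433.280 ms

433 ms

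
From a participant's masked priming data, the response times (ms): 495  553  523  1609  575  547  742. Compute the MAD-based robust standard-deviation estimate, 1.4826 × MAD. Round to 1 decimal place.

Sorted: 495, 523, 547, 553, 575, 742, 1609 → median = 553
|x − 553| sorted: 0, 6, 22, 30, 58, 189, 1056 → MAD = 30
Robust SD ≈ 1.4826 × 30 = 44.478

44.5 ms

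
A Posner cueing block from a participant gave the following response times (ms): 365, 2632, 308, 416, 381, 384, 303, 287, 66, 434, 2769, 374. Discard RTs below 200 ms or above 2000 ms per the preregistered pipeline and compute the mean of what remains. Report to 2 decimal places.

Excluded: 66, 2632, 2769
Retained (n=9): Σ = 3252
Mean = 3252/9 = 361.3333

361.33 ms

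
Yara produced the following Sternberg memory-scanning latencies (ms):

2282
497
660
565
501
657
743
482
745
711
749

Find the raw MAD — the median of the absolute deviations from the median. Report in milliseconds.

Sorted: 482, 497, 501, 565, 657, 660, 711, 743, 745, 749, 2282 → median = 660
|x − 660|: 1622, 163, 0, 95, 159, 3, 83, 178, 85, 51, 89
Sorted deviations: 0, 3, 51, 83, 85, 89, 95, 159, 163, 178, 1622 → MAD = 89

89 ms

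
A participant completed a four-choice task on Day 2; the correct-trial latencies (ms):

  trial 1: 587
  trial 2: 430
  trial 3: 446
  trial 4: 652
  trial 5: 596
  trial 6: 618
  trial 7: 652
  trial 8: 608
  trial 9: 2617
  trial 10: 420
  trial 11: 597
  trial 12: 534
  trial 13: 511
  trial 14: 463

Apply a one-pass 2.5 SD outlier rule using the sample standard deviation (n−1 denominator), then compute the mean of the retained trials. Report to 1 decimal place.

547.2 ms

n = 14, ΣRT = 9731, M = 695.071
Σ(x−M)² = 4063800.93; s = √(4063800.93/13) = 559.106
Cutoffs: 695.071 ± 2.5·559.106 → [-702.7, 2092.8]
Outside: 2617 → excluded.
Retained (n=13): Σ = 7114, mean = 7114/13 = 547.231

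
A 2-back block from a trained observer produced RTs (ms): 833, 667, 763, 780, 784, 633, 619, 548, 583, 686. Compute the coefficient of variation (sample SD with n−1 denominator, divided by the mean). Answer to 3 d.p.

0.139

n = 10, Σ = 6896, M = 689.6000
Σ(x−M)² = 83160.400; s = √(83160.400/9) = 96.1251
CV = 96.1251 / 689.6000 = 0.13939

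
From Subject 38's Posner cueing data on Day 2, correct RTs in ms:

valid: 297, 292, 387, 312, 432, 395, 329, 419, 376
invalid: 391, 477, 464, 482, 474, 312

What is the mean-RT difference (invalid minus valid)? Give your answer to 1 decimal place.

73.4 ms

M(valid) = 3239/9 = 359.889
M(invalid) = 2600/6 = 433.333
Difference = 433.333 − 359.889 = 73.444 ms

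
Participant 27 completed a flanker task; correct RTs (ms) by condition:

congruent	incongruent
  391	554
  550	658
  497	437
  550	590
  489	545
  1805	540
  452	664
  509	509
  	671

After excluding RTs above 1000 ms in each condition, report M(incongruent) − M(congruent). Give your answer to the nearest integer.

congruent: exclude 1805
M(congruent) = 3438/7 = 491.143
M(incongruent) = 5168/9 = 574.222
Difference = 574.222 − 491.143 = 83.079 ms

83 ms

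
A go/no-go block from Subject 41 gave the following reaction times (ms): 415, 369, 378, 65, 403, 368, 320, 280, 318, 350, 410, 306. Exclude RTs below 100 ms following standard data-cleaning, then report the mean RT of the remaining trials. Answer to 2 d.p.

356.09 ms

Excluded: 65
Retained (n=11): Σ = 3917
Mean = 3917/11 = 356.0909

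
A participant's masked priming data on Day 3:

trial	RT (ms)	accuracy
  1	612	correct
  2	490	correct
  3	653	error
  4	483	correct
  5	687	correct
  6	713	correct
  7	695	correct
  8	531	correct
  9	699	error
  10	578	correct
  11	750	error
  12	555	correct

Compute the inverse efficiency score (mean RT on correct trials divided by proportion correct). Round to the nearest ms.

Correct trials (n=9): 612, 490, 483, 687, 713, 695, 531, 578, 555
Mean correct RT = 5344/9 = 593.7778 ms
Proportion correct = 9/12
IES = 593.7778 / (9/12) = 791.704 ms

792 ms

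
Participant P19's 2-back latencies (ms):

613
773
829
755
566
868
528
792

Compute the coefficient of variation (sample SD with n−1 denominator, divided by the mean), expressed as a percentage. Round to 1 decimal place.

17.9%

n = 8, Σ = 5724, M = 715.5000
Σ(x−M)² = 114870.000; s = √(114870.000/7) = 128.1015
CV = 128.1015 / 715.5000 = 0.17904 = 17.904%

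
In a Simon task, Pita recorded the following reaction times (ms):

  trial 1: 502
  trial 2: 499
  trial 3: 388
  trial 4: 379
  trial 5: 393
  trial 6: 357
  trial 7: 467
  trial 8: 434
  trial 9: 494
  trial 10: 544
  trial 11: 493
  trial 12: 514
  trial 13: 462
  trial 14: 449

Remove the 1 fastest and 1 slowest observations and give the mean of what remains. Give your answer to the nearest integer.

456 ms

Sorted: 357, 379, 388, 393, 434, 449, 462, 467, 493, 494, 499, 502, 514, 544
Drop lowest 1 (357) and highest 1 (544)
Remaining (n=12): Σ = 5474, mean = 5474/12 = 456.167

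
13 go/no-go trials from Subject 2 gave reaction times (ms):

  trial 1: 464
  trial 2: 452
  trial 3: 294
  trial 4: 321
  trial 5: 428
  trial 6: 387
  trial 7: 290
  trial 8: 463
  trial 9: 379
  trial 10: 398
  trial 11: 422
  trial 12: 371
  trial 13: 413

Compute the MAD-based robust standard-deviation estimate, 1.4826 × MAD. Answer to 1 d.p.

Sorted: 290, 294, 321, 371, 379, 387, 398, 413, 422, 428, 452, 463, 464 → median = 398
|x − 398| sorted: 0, 11, 15, 19, 24, 27, 30, 54, 65, 66, 77, 104, 108 → MAD = 30
Robust SD ≈ 1.4826 × 30 = 44.478

44.5 ms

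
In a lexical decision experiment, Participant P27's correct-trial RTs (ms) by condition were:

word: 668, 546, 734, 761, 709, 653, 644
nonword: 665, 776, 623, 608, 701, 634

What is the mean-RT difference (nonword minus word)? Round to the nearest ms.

-6 ms

M(word) = 4715/7 = 673.571
M(nonword) = 4007/6 = 667.833
Difference = 667.833 − 673.571 = -5.738 ms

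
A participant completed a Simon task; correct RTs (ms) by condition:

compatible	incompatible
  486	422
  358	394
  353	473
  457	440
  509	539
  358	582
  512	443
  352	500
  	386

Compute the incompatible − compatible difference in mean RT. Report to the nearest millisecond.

M(compatible) = 3385/8 = 423.125
M(incompatible) = 4179/9 = 464.333
Difference = 464.333 − 423.125 = 41.208 ms

41 ms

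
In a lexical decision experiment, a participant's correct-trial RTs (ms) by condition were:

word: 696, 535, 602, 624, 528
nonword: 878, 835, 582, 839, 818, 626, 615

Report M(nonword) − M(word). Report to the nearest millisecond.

145 ms

M(word) = 2985/5 = 597.000
M(nonword) = 5193/7 = 741.857
Difference = 741.857 − 597.000 = 144.857 ms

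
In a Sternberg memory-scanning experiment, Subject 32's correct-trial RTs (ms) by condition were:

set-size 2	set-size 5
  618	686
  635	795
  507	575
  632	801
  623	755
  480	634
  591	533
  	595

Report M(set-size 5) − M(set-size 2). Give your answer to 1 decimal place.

88.0 ms

M(set-size 2) = 4086/7 = 583.714
M(set-size 5) = 5374/8 = 671.750
Difference = 671.750 − 583.714 = 88.036 ms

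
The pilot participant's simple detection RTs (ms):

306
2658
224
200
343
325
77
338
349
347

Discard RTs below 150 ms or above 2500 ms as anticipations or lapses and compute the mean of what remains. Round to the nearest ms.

304 ms

Excluded: 77, 2658
Retained (n=8): Σ = 2432
Mean = 2432/8 = 304.0000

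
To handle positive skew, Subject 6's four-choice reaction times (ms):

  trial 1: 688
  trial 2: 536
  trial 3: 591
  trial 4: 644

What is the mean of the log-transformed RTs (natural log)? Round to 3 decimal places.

ln(RT): 6.5338, 6.2841, 6.3818, 6.4677
Σ ln(RT) = 25.6674
Mean = 25.6674/4 = 6.41686

6.417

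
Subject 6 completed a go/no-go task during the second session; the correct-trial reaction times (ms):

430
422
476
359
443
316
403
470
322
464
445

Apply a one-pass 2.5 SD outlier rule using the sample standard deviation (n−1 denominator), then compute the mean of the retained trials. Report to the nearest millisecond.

n = 11, ΣRT = 4550, M = 413.636
Σ(x−M)² = 32814.55; s = √(32814.55/10) = 57.284
Cutoffs: 413.636 ± 2.5·57.284 → [270.4, 556.8]
No RTs fall outside the cutoffs; all 11 retained. Mean = 4550/11 = 413.636

414 ms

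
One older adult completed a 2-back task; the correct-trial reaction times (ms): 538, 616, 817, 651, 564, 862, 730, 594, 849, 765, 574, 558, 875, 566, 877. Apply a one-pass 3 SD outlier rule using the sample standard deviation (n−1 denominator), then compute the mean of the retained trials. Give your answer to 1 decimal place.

n = 15, ΣRT = 10436, M = 695.733
Σ(x−M)² = 248368.93; s = √(248368.93/14) = 133.194
Cutoffs: 695.733 ± 3·133.194 → [296.2, 1095.3]
No RTs fall outside the cutoffs; all 15 retained. Mean = 10436/15 = 695.733

695.7 ms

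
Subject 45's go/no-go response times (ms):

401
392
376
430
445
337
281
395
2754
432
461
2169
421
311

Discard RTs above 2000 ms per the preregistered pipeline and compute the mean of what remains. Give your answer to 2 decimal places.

390.17 ms

Excluded: 2169, 2754
Retained (n=12): Σ = 4682
Mean = 4682/12 = 390.1667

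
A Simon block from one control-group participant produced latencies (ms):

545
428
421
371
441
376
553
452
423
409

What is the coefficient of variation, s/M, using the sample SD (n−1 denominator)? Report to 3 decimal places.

0.140

n = 10, Σ = 4419, M = 441.9000
Σ(x−M)² = 34514.900; s = √(34514.900/9) = 61.9273
CV = 61.9273 / 441.9000 = 0.14014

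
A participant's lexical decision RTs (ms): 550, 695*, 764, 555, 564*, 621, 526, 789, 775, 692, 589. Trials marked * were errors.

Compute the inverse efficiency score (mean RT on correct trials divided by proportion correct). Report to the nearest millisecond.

Correct trials (n=9): 550, 764, 555, 621, 526, 789, 775, 692, 589
Mean correct RT = 5861/9 = 651.2222 ms
Proportion correct = 9/11
IES = 651.2222 / (9/11) = 795.938 ms

796 ms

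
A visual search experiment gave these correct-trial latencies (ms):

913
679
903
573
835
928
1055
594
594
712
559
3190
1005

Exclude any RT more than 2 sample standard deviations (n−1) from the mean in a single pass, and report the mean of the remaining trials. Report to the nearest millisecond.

779 ms

n = 13, ΣRT = 12540, M = 964.615
Σ(x−M)² = 5724727.08; s = √(5724727.08/12) = 690.696
Cutoffs: 964.615 ± 2·690.696 → [-416.8, 2346.0]
Outside: 3190 → excluded.
Retained (n=12): Σ = 9350, mean = 9350/12 = 779.167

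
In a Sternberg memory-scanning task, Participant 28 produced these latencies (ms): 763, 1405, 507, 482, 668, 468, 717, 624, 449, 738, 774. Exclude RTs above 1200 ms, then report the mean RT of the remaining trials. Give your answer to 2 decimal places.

Excluded: 1405
Retained (n=10): Σ = 6190
Mean = 6190/10 = 619.0000

619.00 ms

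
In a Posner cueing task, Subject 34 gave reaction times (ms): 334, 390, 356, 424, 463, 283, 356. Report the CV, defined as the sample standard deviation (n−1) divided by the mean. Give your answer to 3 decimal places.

0.160

n = 7, Σ = 2606, M = 372.2857
Σ(x−M)² = 21185.429; s = √(21185.429/6) = 59.4214
CV = 59.4214 / 372.2857 = 0.15961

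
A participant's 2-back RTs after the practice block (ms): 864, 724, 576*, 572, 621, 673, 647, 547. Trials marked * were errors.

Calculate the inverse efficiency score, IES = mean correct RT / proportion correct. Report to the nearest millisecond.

759 ms

Correct trials (n=7): 864, 724, 572, 621, 673, 647, 547
Mean correct RT = 4648/7 = 664.0000 ms
Proportion correct = 7/8
IES = 664.0000 / (7/8) = 758.857 ms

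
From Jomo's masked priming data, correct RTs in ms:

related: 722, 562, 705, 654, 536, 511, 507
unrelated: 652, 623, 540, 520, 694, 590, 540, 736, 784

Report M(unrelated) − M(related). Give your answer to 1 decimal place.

M(related) = 4197/7 = 599.571
M(unrelated) = 5679/9 = 631.000
Difference = 631.000 − 599.571 = 31.429 ms

31.4 ms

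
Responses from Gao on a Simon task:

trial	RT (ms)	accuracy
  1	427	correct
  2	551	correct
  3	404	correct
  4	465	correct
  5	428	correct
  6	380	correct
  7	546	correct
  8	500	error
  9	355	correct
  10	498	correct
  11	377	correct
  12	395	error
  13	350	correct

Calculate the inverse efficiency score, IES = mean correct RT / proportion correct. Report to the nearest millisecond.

514 ms

Correct trials (n=11): 427, 551, 404, 465, 428, 380, 546, 355, 498, 377, 350
Mean correct RT = 4781/11 = 434.6364 ms
Proportion correct = 11/13
IES = 434.6364 / (11/13) = 513.661 ms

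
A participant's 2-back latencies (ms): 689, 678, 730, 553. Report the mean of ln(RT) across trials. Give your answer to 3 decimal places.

ln(RT): 6.5352, 6.5191, 6.5930, 6.3154
Σ ln(RT) = 25.9628
Mean = 25.9628/4 = 6.49070

6.491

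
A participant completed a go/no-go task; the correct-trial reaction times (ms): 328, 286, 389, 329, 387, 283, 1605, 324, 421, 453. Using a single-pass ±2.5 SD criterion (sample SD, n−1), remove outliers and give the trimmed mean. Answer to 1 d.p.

n = 10, ΣRT = 4805, M = 480.500
Σ(x−M)² = 1433448.50; s = √(1433448.50/9) = 399.089
Cutoffs: 480.500 ± 2.5·399.089 → [-517.2, 1478.2]
Outside: 1605 → excluded.
Retained (n=9): Σ = 3200, mean = 3200/9 = 355.556

355.6 ms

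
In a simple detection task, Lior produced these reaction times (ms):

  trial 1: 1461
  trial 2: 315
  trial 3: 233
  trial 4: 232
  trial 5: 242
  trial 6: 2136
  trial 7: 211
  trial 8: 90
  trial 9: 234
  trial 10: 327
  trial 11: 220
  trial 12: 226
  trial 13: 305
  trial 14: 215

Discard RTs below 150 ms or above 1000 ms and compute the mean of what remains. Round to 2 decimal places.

Excluded: 90, 1461, 2136
Retained (n=11): Σ = 2760
Mean = 2760/11 = 250.9091

250.91 ms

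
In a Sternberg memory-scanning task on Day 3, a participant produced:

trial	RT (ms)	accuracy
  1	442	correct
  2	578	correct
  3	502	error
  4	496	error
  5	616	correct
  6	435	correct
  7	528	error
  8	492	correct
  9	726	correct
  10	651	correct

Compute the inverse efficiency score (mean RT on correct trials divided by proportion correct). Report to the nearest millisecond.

804 ms

Correct trials (n=7): 442, 578, 616, 435, 492, 726, 651
Mean correct RT = 3940/7 = 562.8571 ms
Proportion correct = 7/10
IES = 562.8571 / (7/10) = 804.082 ms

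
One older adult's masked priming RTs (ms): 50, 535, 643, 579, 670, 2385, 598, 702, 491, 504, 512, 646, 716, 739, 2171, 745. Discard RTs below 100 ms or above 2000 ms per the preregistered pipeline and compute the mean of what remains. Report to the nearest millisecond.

Excluded: 50, 2171, 2385
Retained (n=13): Σ = 8080
Mean = 8080/13 = 621.5385

622 ms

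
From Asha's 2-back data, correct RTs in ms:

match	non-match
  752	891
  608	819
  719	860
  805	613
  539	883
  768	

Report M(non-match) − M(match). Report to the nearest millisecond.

M(match) = 4191/6 = 698.500
M(non-match) = 4066/5 = 813.200
Difference = 813.200 − 698.500 = 114.700 ms

115 ms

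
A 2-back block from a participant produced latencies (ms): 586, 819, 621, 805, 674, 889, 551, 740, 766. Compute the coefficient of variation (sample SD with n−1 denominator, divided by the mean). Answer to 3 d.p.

0.161

n = 9, Σ = 6451, M = 716.7778
Σ(x−M)² = 106443.556; s = √(106443.556/8) = 115.3492
CV = 115.3492 / 716.7778 = 0.16093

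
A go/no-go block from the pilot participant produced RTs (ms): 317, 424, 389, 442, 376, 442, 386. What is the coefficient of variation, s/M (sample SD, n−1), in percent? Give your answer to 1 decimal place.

n = 7, Σ = 2776, M = 396.5714
Σ(x−M)² = 11803.714; s = √(11803.714/6) = 44.3541
CV = 44.3541 / 396.5714 = 0.11184 = 11.184%

11.2%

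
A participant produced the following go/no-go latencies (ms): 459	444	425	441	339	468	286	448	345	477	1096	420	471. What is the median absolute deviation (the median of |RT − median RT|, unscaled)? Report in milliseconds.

Sorted: 286, 339, 345, 420, 425, 441, 444, 448, 459, 468, 471, 477, 1096 → median = 444
|x − 444|: 15, 0, 19, 3, 105, 24, 158, 4, 99, 33, 652, 24, 27
Sorted deviations: 0, 3, 4, 15, 19, 24, 24, 27, 33, 99, 105, 158, 652 → MAD = 24

24 ms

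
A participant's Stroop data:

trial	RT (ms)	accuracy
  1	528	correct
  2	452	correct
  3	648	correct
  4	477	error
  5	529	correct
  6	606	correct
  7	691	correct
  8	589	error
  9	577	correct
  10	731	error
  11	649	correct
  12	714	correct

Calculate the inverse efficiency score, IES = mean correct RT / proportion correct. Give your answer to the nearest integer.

799 ms

Correct trials (n=9): 528, 452, 648, 529, 606, 691, 577, 649, 714
Mean correct RT = 5394/9 = 599.3333 ms
Proportion correct = 9/12
IES = 599.3333 / (9/12) = 799.111 ms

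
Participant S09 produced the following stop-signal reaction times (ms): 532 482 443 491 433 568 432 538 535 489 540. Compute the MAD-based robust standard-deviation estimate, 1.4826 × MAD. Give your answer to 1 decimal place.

69.7 ms

Sorted: 432, 433, 443, 482, 489, 491, 532, 535, 538, 540, 568 → median = 491
|x − 491| sorted: 0, 2, 9, 41, 44, 47, 48, 49, 58, 59, 77 → MAD = 47
Robust SD ≈ 1.4826 × 47 = 69.682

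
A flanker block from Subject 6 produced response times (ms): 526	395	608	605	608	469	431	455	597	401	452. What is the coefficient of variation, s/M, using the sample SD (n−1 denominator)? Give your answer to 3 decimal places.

n = 11, Σ = 5547, M = 504.2727
Σ(x−M)² = 75114.182; s = √(75114.182/10) = 86.6684
CV = 86.6684 / 504.2727 = 0.17187

0.172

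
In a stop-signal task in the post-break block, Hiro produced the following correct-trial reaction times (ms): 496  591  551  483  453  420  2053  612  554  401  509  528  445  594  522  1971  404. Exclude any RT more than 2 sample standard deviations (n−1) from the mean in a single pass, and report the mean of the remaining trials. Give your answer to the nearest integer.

504 ms

n = 17, ΣRT = 11587, M = 681.588
Σ(x−M)² = 4082570.12; s = √(4082570.12/16) = 505.134
Cutoffs: 681.588 ± 2·505.134 → [-328.7, 1691.9]
Outside: 1971, 2053 → excluded.
Retained (n=15): Σ = 7563, mean = 7563/15 = 504.200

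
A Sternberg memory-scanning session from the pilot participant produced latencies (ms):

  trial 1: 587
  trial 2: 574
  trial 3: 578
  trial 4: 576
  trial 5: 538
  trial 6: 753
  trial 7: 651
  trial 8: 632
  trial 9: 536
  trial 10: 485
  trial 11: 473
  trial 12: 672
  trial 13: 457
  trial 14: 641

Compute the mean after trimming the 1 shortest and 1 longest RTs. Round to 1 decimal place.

578.6 ms

Sorted: 457, 473, 485, 536, 538, 574, 576, 578, 587, 632, 641, 651, 672, 753
Drop lowest 1 (457) and highest 1 (753)
Remaining (n=12): Σ = 6943, mean = 6943/12 = 578.583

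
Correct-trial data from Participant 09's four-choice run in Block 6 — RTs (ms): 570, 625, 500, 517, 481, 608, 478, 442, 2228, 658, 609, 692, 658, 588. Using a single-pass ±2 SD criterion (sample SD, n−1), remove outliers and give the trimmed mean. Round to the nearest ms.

571 ms

n = 14, ΣRT = 9654, M = 689.571
Σ(x−M)² = 2625965.43; s = √(2625965.43/13) = 449.441
Cutoffs: 689.571 ± 2·449.441 → [-209.3, 1588.5]
Outside: 2228 → excluded.
Retained (n=13): Σ = 7426, mean = 7426/13 = 571.231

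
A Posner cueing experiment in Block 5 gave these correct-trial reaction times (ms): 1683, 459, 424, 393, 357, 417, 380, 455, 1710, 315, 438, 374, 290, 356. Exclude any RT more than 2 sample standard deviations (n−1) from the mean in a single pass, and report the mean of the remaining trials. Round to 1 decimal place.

n = 14, ΣRT = 8051, M = 575.071
Σ(x−M)² = 2966138.93; s = √(2966138.93/13) = 477.666
Cutoffs: 575.071 ± 2·477.666 → [-380.3, 1530.4]
Outside: 1683, 1710 → excluded.
Retained (n=12): Σ = 4658, mean = 4658/12 = 388.167

388.2 ms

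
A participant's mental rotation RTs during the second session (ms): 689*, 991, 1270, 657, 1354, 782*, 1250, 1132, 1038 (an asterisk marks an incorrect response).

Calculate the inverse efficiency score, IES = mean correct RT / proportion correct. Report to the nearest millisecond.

Correct trials (n=7): 991, 1270, 657, 1354, 1250, 1132, 1038
Mean correct RT = 7692/7 = 1098.8571 ms
Proportion correct = 7/9
IES = 1098.8571 / (7/9) = 1412.816 ms

1413 ms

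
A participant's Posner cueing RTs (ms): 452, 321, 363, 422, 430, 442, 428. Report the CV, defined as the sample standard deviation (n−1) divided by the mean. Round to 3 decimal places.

0.117

n = 7, Σ = 2858, M = 408.2857
Σ(x−M)² = 13765.429; s = √(13765.429/6) = 47.8982
CV = 47.8982 / 408.2857 = 0.11732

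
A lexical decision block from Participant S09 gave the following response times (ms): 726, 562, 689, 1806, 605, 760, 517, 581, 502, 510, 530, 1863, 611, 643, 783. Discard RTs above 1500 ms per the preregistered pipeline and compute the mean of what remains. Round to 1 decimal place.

Excluded: 1806, 1863
Retained (n=13): Σ = 8019
Mean = 8019/13 = 616.8462

616.8 ms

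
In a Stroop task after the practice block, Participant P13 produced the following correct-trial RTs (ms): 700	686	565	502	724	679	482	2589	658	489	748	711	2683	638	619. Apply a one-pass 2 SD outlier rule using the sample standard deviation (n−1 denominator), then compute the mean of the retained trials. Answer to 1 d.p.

n = 15, ΣRT = 13473, M = 898.200
Σ(x−M)² = 7076642.40; s = √(7076642.40/14) = 710.967
Cutoffs: 898.200 ± 2·710.967 → [-523.7, 2320.1]
Outside: 2589, 2683 → excluded.
Retained (n=13): Σ = 8201, mean = 8201/13 = 630.846

630.8 ms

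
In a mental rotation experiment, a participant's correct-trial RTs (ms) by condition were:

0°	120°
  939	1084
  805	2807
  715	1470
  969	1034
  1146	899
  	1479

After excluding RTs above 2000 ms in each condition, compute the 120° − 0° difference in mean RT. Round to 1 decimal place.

120°: exclude 2807
M(0°) = 4574/5 = 914.800
M(120°) = 5966/5 = 1193.200
Difference = 1193.200 − 914.800 = 278.400 ms

278.4 ms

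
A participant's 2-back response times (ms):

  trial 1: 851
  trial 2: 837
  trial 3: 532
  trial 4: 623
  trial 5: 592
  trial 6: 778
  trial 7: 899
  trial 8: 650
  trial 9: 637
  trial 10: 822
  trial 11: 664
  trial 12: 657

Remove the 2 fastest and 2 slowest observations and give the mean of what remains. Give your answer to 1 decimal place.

708.5 ms

Sorted: 532, 592, 623, 637, 650, 657, 664, 778, 822, 837, 851, 899
Drop lowest 2 (532, 592) and highest 2 (851, 899)
Remaining (n=8): Σ = 5668, mean = 5668/8 = 708.500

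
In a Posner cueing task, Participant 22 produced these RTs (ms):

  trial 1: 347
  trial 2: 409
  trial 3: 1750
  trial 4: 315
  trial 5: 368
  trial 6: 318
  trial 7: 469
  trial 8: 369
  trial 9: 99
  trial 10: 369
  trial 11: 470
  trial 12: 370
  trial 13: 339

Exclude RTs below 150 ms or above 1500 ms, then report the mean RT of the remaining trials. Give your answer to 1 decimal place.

376.6 ms

Excluded: 99, 1750
Retained (n=11): Σ = 4143
Mean = 4143/11 = 376.6364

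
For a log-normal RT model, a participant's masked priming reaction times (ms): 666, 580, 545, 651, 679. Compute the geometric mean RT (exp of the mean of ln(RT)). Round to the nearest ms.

622 ms

ln(RT): 6.5013, 6.3630, 6.3008, 6.4785, 6.5206
Mean ln(RT) = 32.1642/5 = 6.43285
Geometric mean = exp(6.43285) = 621.94 ms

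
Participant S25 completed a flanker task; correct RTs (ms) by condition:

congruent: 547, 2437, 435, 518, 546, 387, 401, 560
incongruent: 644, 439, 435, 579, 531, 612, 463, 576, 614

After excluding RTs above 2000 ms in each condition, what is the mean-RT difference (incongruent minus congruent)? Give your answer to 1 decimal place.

congruent: exclude 2437
M(congruent) = 3394/7 = 484.857
M(incongruent) = 4893/9 = 543.667
Difference = 543.667 − 484.857 = 58.810 ms

58.8 ms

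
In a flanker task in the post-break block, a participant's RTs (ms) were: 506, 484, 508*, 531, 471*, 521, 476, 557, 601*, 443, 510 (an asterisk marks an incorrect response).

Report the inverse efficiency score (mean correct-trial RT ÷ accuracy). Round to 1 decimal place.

Correct trials (n=8): 506, 484, 531, 521, 476, 557, 443, 510
Mean correct RT = 4028/8 = 503.5000 ms
Proportion correct = 8/11
IES = 503.5000 / (8/11) = 692.312 ms

692.3 ms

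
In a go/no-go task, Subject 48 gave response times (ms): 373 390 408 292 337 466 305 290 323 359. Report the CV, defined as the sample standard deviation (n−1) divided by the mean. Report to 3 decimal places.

0.159

n = 10, Σ = 3543, M = 354.3000
Σ(x−M)² = 28732.100; s = √(28732.100/9) = 56.5018
CV = 56.5018 / 354.3000 = 0.15947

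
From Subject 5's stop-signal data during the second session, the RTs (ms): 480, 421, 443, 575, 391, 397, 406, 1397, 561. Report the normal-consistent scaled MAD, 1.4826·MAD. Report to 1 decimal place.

68.2 ms

Sorted: 391, 397, 406, 421, 443, 480, 561, 575, 1397 → median = 443
|x − 443| sorted: 0, 22, 37, 37, 46, 52, 118, 132, 954 → MAD = 46
Robust SD ≈ 1.4826 × 46 = 68.200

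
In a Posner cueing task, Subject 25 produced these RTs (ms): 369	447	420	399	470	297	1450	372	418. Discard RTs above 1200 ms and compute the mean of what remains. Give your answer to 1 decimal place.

399.0 ms

Excluded: 1450
Retained (n=8): Σ = 3192
Mean = 3192/8 = 399.0000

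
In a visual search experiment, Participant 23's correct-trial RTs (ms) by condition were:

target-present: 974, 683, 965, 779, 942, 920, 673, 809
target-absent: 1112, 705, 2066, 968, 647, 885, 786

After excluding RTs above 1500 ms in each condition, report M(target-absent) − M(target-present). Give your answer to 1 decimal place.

7.4 ms

target-absent: exclude 2066
M(target-present) = 6745/8 = 843.125
M(target-absent) = 5103/6 = 850.500
Difference = 850.500 − 843.125 = 7.375 ms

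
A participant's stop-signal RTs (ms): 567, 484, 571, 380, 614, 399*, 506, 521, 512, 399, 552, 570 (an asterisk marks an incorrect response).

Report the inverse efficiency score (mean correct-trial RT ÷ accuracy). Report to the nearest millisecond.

563 ms

Correct trials (n=11): 567, 484, 571, 380, 614, 506, 521, 512, 399, 552, 570
Mean correct RT = 5676/11 = 516.0000 ms
Proportion correct = 11/12
IES = 516.0000 / (11/12) = 562.909 ms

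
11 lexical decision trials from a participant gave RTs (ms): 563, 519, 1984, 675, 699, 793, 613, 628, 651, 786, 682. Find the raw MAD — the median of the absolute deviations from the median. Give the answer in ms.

Sorted: 519, 563, 613, 628, 651, 675, 682, 699, 786, 793, 1984 → median = 675
|x − 675|: 112, 156, 1309, 0, 24, 118, 62, 47, 24, 111, 7
Sorted deviations: 0, 7, 24, 24, 47, 62, 111, 112, 118, 156, 1309 → MAD = 62

62 ms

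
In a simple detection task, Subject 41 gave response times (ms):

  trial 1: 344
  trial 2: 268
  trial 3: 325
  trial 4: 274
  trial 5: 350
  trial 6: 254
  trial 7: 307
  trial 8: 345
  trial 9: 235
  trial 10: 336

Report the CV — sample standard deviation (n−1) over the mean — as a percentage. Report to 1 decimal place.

14.0%

n = 10, Σ = 3038, M = 303.8000
Σ(x−M)² = 16327.600; s = √(16327.600/9) = 42.5932
CV = 42.5932 / 303.8000 = 0.14020 = 14.020%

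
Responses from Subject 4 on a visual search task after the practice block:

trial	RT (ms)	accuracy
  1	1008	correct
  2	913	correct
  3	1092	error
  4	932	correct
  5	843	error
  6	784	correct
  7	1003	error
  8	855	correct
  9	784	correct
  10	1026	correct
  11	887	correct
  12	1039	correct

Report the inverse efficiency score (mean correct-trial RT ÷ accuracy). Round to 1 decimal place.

1219.0 ms

Correct trials (n=9): 1008, 913, 932, 784, 855, 784, 1026, 887, 1039
Mean correct RT = 8228/9 = 914.2222 ms
Proportion correct = 9/12
IES = 914.2222 / (9/12) = 1218.963 ms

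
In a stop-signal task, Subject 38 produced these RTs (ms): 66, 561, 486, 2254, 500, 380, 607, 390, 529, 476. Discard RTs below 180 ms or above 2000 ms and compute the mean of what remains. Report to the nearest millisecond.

491 ms

Excluded: 66, 2254
Retained (n=8): Σ = 3929
Mean = 3929/8 = 491.1250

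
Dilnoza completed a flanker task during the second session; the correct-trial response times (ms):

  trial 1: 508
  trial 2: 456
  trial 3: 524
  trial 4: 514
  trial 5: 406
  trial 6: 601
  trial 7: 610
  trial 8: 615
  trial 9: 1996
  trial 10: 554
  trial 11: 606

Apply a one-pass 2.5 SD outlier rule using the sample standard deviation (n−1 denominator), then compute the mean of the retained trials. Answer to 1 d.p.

539.4 ms

n = 11, ΣRT = 7390, M = 671.818
Σ(x−M)² = 1974565.64; s = √(1974565.64/10) = 444.361
Cutoffs: 671.818 ± 2.5·444.361 → [-439.1, 1782.7]
Outside: 1996 → excluded.
Retained (n=10): Σ = 5394, mean = 5394/10 = 539.400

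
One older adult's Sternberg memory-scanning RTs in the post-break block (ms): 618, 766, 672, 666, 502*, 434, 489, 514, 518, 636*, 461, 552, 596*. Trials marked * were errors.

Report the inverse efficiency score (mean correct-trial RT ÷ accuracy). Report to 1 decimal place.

739.7 ms

Correct trials (n=10): 618, 766, 672, 666, 434, 489, 514, 518, 461, 552
Mean correct RT = 5690/10 = 569.0000 ms
Proportion correct = 10/13
IES = 569.0000 / (10/13) = 739.700 ms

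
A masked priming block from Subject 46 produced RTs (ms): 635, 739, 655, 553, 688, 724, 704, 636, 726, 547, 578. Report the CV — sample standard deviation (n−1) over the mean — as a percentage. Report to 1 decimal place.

10.7%

n = 11, Σ = 7185, M = 653.1818
Σ(x−M)² = 49069.636; s = √(49069.636/10) = 70.0497
CV = 70.0497 / 653.1818 = 0.10724 = 10.724%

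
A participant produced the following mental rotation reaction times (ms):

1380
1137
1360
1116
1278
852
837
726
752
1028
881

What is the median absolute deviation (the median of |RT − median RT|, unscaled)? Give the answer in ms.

Sorted: 726, 752, 837, 852, 881, 1028, 1116, 1137, 1278, 1360, 1380 → median = 1028
|x − 1028|: 352, 109, 332, 88, 250, 176, 191, 302, 276, 0, 147
Sorted deviations: 0, 88, 109, 147, 176, 191, 250, 276, 302, 332, 352 → MAD = 191

191 ms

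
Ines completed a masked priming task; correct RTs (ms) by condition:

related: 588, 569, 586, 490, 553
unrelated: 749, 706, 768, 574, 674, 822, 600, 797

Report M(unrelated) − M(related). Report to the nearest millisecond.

154 ms

M(related) = 2786/5 = 557.200
M(unrelated) = 5690/8 = 711.250
Difference = 711.250 − 557.200 = 154.050 ms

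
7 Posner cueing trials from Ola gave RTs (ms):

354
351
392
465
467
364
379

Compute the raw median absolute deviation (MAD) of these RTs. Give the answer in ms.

25 ms

Sorted: 351, 354, 364, 379, 392, 465, 467 → median = 379
|x − 379|: 25, 28, 13, 86, 88, 15, 0
Sorted deviations: 0, 13, 15, 25, 28, 86, 88 → MAD = 25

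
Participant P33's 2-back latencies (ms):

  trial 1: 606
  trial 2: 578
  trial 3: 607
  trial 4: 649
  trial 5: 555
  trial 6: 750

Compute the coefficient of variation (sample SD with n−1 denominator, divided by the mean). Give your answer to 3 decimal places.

n = 6, Σ = 3745, M = 624.1667
Σ(x−M)² = 23990.833; s = √(23990.833/5) = 69.2688
CV = 69.2688 / 624.1667 = 0.11098

0.111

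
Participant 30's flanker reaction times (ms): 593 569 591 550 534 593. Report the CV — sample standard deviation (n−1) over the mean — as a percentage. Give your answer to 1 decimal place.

n = 6, Σ = 3430, M = 571.6667
Σ(x−M)² = 3179.333; s = √(3179.333/5) = 25.2164
CV = 25.2164 / 571.6667 = 0.04411 = 4.411%

4.4%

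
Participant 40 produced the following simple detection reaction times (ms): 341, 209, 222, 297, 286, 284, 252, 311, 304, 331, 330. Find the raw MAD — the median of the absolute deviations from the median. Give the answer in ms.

33 ms

Sorted: 209, 222, 252, 284, 286, 297, 304, 311, 330, 331, 341 → median = 297
|x − 297|: 44, 88, 75, 0, 11, 13, 45, 14, 7, 34, 33
Sorted deviations: 0, 7, 11, 13, 14, 33, 34, 44, 45, 75, 88 → MAD = 33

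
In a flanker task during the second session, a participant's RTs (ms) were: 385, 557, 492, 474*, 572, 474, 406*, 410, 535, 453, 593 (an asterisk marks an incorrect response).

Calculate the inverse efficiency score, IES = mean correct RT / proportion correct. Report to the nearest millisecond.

Correct trials (n=9): 385, 557, 492, 572, 474, 410, 535, 453, 593
Mean correct RT = 4471/9 = 496.7778 ms
Proportion correct = 9/11
IES = 496.7778 / (9/11) = 607.173 ms

607 ms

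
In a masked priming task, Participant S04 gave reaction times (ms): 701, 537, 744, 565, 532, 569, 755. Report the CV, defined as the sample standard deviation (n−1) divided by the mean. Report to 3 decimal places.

0.159

n = 7, Σ = 4403, M = 629.0000
Σ(x−M)² = 59854.000; s = √(59854.000/6) = 99.8783
CV = 99.8783 / 629.0000 = 0.15879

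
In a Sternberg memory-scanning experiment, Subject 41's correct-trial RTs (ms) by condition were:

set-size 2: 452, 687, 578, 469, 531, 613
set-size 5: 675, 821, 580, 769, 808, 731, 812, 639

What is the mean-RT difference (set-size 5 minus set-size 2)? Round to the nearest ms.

M(set-size 2) = 3330/6 = 555.000
M(set-size 5) = 5835/8 = 729.375
Difference = 729.375 − 555.000 = 174.375 ms

174 ms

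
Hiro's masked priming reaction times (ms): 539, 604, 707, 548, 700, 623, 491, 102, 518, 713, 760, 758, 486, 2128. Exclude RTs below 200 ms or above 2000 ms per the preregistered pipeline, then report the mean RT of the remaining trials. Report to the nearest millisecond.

Excluded: 102, 2128
Retained (n=12): Σ = 7447
Mean = 7447/12 = 620.5833

621 ms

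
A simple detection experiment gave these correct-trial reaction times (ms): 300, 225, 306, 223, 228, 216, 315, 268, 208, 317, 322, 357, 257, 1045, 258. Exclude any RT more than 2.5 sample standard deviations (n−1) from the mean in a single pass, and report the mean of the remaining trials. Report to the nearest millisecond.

271 ms

n = 15, ΣRT = 4845, M = 323.000
Σ(x−M)² = 588268.00; s = √(588268.00/14) = 204.986
Cutoffs: 323.000 ± 2.5·204.986 → [-189.5, 835.5]
Outside: 1045 → excluded.
Retained (n=14): Σ = 3800, mean = 3800/14 = 271.429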